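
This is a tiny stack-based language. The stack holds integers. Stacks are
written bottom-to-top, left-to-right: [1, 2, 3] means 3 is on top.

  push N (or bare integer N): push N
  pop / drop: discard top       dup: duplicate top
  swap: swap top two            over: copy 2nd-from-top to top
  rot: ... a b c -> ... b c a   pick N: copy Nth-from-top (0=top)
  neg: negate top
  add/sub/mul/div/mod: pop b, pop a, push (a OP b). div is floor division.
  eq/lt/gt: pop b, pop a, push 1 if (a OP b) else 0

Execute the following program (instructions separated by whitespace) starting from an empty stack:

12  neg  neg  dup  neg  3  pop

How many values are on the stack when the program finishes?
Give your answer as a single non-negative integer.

Answer: 2

Derivation:
After 'push 12': stack = [12] (depth 1)
After 'neg': stack = [-12] (depth 1)
After 'neg': stack = [12] (depth 1)
After 'dup': stack = [12, 12] (depth 2)
After 'neg': stack = [12, -12] (depth 2)
After 'push 3': stack = [12, -12, 3] (depth 3)
After 'pop': stack = [12, -12] (depth 2)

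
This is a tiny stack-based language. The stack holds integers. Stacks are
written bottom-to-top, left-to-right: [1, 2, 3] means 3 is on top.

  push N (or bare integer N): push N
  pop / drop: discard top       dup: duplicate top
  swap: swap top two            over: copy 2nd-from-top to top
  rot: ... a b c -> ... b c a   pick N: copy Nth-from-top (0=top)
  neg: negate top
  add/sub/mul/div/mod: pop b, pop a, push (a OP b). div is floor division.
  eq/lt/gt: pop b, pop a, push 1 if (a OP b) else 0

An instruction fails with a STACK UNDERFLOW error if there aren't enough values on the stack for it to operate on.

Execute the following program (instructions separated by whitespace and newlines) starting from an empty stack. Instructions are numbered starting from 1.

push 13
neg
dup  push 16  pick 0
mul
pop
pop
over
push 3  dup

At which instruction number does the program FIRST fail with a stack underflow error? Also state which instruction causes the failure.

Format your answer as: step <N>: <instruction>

Answer: step 9: over

Derivation:
Step 1 ('push 13'): stack = [13], depth = 1
Step 2 ('neg'): stack = [-13], depth = 1
Step 3 ('dup'): stack = [-13, -13], depth = 2
Step 4 ('push 16'): stack = [-13, -13, 16], depth = 3
Step 5 ('pick 0'): stack = [-13, -13, 16, 16], depth = 4
Step 6 ('mul'): stack = [-13, -13, 256], depth = 3
Step 7 ('pop'): stack = [-13, -13], depth = 2
Step 8 ('pop'): stack = [-13], depth = 1
Step 9 ('over'): needs 2 value(s) but depth is 1 — STACK UNDERFLOW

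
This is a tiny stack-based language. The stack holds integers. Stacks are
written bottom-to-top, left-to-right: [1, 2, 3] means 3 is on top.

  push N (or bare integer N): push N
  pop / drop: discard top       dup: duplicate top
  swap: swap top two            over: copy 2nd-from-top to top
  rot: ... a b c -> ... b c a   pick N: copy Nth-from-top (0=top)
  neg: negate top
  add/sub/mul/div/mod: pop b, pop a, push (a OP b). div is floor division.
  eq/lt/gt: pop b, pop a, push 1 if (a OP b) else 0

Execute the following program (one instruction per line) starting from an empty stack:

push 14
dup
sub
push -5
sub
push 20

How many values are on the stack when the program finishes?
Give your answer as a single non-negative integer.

After 'push 14': stack = [14] (depth 1)
After 'dup': stack = [14, 14] (depth 2)
After 'sub': stack = [0] (depth 1)
After 'push -5': stack = [0, -5] (depth 2)
After 'sub': stack = [5] (depth 1)
After 'push 20': stack = [5, 20] (depth 2)

Answer: 2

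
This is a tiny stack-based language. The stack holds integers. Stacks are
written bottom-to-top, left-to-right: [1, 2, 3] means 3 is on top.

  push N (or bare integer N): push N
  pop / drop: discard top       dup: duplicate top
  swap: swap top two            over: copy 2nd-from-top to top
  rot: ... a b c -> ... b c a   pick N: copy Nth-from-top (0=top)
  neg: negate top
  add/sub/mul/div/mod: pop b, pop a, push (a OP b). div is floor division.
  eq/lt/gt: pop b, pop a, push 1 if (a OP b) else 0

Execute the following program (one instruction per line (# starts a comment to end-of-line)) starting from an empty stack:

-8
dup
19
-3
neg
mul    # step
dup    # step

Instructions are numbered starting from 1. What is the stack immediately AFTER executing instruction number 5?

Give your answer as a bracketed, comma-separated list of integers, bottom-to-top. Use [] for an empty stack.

Answer: [-8, -8, 19, 3]

Derivation:
Step 1 ('-8'): [-8]
Step 2 ('dup'): [-8, -8]
Step 3 ('19'): [-8, -8, 19]
Step 4 ('-3'): [-8, -8, 19, -3]
Step 5 ('neg'): [-8, -8, 19, 3]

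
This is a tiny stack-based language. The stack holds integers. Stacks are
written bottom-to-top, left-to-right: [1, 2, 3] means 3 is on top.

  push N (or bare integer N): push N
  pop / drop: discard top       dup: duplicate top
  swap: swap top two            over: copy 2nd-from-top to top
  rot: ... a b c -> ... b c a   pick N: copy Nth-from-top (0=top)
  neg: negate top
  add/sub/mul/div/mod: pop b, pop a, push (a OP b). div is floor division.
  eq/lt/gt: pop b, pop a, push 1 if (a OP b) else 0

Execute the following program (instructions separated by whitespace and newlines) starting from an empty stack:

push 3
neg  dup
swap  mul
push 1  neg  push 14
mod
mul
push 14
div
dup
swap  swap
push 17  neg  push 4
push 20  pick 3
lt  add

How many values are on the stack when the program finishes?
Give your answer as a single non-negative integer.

Answer: 4

Derivation:
After 'push 3': stack = [3] (depth 1)
After 'neg': stack = [-3] (depth 1)
After 'dup': stack = [-3, -3] (depth 2)
After 'swap': stack = [-3, -3] (depth 2)
After 'mul': stack = [9] (depth 1)
After 'push 1': stack = [9, 1] (depth 2)
After 'neg': stack = [9, -1] (depth 2)
After 'push 14': stack = [9, -1, 14] (depth 3)
After 'mod': stack = [9, 13] (depth 2)
After 'mul': stack = [117] (depth 1)
  ...
After 'dup': stack = [8, 8] (depth 2)
After 'swap': stack = [8, 8] (depth 2)
After 'swap': stack = [8, 8] (depth 2)
After 'push 17': stack = [8, 8, 17] (depth 3)
After 'neg': stack = [8, 8, -17] (depth 3)
After 'push 4': stack = [8, 8, -17, 4] (depth 4)
After 'push 20': stack = [8, 8, -17, 4, 20] (depth 5)
After 'pick 3': stack = [8, 8, -17, 4, 20, 8] (depth 6)
After 'lt': stack = [8, 8, -17, 4, 0] (depth 5)
After 'add': stack = [8, 8, -17, 4] (depth 4)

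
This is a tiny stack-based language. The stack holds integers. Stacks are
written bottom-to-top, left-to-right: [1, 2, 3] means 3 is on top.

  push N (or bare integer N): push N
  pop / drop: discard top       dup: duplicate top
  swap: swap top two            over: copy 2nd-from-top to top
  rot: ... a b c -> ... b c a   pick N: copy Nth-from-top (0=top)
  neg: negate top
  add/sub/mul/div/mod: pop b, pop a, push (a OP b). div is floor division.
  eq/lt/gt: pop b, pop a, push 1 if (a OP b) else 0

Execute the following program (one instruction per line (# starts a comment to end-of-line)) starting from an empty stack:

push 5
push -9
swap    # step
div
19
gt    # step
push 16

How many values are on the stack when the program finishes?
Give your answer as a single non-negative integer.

Answer: 2

Derivation:
After 'push 5': stack = [5] (depth 1)
After 'push -9': stack = [5, -9] (depth 2)
After 'swap': stack = [-9, 5] (depth 2)
After 'div': stack = [-2] (depth 1)
After 'push 19': stack = [-2, 19] (depth 2)
After 'gt': stack = [0] (depth 1)
After 'push 16': stack = [0, 16] (depth 2)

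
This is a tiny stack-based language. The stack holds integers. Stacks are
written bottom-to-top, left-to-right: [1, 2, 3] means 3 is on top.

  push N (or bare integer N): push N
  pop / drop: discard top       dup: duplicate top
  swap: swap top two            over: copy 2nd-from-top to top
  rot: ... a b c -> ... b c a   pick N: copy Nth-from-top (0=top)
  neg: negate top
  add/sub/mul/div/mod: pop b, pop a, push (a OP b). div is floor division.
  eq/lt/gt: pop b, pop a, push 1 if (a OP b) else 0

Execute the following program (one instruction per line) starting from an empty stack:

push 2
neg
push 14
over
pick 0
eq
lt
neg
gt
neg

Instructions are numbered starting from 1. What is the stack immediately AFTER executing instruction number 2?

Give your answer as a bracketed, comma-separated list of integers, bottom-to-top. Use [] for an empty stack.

Answer: [-2]

Derivation:
Step 1 ('push 2'): [2]
Step 2 ('neg'): [-2]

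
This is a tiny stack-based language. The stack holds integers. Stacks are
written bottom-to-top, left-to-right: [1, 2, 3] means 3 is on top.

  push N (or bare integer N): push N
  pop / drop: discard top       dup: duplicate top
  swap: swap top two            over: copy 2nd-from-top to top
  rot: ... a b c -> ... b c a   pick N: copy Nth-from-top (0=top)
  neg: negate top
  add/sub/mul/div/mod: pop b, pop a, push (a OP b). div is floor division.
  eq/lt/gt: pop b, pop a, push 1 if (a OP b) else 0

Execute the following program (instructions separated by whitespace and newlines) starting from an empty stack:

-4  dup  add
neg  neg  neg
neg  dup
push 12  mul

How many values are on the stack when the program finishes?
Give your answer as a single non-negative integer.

Answer: 2

Derivation:
After 'push -4': stack = [-4] (depth 1)
After 'dup': stack = [-4, -4] (depth 2)
After 'add': stack = [-8] (depth 1)
After 'neg': stack = [8] (depth 1)
After 'neg': stack = [-8] (depth 1)
After 'neg': stack = [8] (depth 1)
After 'neg': stack = [-8] (depth 1)
After 'dup': stack = [-8, -8] (depth 2)
After 'push 12': stack = [-8, -8, 12] (depth 3)
After 'mul': stack = [-8, -96] (depth 2)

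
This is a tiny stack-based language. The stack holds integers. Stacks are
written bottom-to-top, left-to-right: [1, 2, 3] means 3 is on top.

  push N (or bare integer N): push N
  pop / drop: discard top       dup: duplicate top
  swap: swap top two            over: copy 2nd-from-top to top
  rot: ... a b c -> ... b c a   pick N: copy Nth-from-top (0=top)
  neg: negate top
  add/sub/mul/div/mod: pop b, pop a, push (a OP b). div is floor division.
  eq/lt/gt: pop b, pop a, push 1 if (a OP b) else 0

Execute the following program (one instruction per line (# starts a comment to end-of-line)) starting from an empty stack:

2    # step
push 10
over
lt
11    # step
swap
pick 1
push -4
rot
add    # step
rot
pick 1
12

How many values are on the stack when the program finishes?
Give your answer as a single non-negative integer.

Answer: 6

Derivation:
After 'push 2': stack = [2] (depth 1)
After 'push 10': stack = [2, 10] (depth 2)
After 'over': stack = [2, 10, 2] (depth 3)
After 'lt': stack = [2, 0] (depth 2)
After 'push 11': stack = [2, 0, 11] (depth 3)
After 'swap': stack = [2, 11, 0] (depth 3)
After 'pick 1': stack = [2, 11, 0, 11] (depth 4)
After 'push -4': stack = [2, 11, 0, 11, -4] (depth 5)
After 'rot': stack = [2, 11, 11, -4, 0] (depth 5)
After 'add': stack = [2, 11, 11, -4] (depth 4)
After 'rot': stack = [2, 11, -4, 11] (depth 4)
After 'pick 1': stack = [2, 11, -4, 11, -4] (depth 5)
After 'push 12': stack = [2, 11, -4, 11, -4, 12] (depth 6)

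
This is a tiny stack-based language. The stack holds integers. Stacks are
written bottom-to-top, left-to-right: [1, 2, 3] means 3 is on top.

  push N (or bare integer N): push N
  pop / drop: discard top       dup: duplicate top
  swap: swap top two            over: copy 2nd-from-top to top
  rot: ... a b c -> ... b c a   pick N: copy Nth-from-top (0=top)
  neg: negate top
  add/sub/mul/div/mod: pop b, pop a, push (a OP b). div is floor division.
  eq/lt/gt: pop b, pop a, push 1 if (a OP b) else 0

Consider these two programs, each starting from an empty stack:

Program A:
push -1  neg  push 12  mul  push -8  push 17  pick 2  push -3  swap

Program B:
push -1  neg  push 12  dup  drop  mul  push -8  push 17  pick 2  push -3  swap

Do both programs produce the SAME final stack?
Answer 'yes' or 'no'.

Answer: yes

Derivation:
Program A trace:
  After 'push -1': [-1]
  After 'neg': [1]
  After 'push 12': [1, 12]
  After 'mul': [12]
  After 'push -8': [12, -8]
  After 'push 17': [12, -8, 17]
  After 'pick 2': [12, -8, 17, 12]
  After 'push -3': [12, -8, 17, 12, -3]
  After 'swap': [12, -8, 17, -3, 12]
Program A final stack: [12, -8, 17, -3, 12]

Program B trace:
  After 'push -1': [-1]
  After 'neg': [1]
  After 'push 12': [1, 12]
  After 'dup': [1, 12, 12]
  After 'drop': [1, 12]
  After 'mul': [12]
  After 'push -8': [12, -8]
  After 'push 17': [12, -8, 17]
  After 'pick 2': [12, -8, 17, 12]
  After 'push -3': [12, -8, 17, 12, -3]
  After 'swap': [12, -8, 17, -3, 12]
Program B final stack: [12, -8, 17, -3, 12]
Same: yes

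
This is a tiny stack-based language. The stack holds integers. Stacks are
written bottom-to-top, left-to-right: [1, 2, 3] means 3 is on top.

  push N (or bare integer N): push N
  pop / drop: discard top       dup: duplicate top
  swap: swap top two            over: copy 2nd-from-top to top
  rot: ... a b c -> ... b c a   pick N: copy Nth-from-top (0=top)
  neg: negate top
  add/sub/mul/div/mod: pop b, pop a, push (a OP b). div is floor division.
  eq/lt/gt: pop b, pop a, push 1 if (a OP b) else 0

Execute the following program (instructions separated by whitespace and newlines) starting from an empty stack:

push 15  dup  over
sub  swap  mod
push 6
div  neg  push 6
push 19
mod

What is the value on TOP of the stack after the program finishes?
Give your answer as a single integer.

Answer: 6

Derivation:
After 'push 15': [15]
After 'dup': [15, 15]
After 'over': [15, 15, 15]
After 'sub': [15, 0]
After 'swap': [0, 15]
After 'mod': [0]
After 'push 6': [0, 6]
After 'div': [0]
After 'neg': [0]
After 'push 6': [0, 6]
After 'push 19': [0, 6, 19]
After 'mod': [0, 6]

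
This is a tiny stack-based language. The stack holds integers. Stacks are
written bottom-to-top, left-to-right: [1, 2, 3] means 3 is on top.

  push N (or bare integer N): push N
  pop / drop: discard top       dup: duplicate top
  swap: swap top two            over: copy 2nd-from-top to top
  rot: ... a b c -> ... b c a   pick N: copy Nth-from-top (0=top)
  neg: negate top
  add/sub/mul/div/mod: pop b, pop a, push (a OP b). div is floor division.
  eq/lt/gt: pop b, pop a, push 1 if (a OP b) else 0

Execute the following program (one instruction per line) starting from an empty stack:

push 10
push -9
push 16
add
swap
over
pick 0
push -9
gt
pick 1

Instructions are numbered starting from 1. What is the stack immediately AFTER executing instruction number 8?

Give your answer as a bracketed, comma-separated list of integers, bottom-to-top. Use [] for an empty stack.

Step 1 ('push 10'): [10]
Step 2 ('push -9'): [10, -9]
Step 3 ('push 16'): [10, -9, 16]
Step 4 ('add'): [10, 7]
Step 5 ('swap'): [7, 10]
Step 6 ('over'): [7, 10, 7]
Step 7 ('pick 0'): [7, 10, 7, 7]
Step 8 ('push -9'): [7, 10, 7, 7, -9]

Answer: [7, 10, 7, 7, -9]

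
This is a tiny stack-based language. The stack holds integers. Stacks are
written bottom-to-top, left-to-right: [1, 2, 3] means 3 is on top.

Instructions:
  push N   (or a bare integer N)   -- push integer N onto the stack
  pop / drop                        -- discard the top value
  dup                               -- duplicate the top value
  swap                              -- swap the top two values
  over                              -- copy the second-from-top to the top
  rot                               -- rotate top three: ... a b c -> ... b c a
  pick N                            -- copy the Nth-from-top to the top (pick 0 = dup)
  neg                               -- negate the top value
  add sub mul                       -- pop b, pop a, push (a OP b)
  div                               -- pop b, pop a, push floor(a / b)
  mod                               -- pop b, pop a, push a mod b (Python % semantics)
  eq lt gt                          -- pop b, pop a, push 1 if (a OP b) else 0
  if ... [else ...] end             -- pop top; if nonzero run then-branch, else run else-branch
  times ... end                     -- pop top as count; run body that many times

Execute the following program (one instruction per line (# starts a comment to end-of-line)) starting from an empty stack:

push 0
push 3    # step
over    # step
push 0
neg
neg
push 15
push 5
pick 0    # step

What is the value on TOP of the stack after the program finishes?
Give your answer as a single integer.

Answer: 5

Derivation:
After 'push 0': [0]
After 'push 3': [0, 3]
After 'over': [0, 3, 0]
After 'push 0': [0, 3, 0, 0]
After 'neg': [0, 3, 0, 0]
After 'neg': [0, 3, 0, 0]
After 'push 15': [0, 3, 0, 0, 15]
After 'push 5': [0, 3, 0, 0, 15, 5]
After 'pick 0': [0, 3, 0, 0, 15, 5, 5]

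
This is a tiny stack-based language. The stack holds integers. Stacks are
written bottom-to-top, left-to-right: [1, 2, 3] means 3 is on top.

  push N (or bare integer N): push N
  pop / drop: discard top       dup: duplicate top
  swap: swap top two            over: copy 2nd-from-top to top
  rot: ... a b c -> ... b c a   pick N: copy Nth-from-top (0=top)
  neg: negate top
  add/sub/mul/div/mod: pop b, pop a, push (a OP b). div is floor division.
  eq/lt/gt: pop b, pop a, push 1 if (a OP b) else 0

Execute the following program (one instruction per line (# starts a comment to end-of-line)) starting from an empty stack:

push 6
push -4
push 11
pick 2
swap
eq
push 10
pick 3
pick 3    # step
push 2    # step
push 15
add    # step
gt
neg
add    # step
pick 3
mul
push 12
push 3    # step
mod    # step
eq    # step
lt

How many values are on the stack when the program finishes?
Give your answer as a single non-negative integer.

Answer: 4

Derivation:
After 'push 6': stack = [6] (depth 1)
After 'push -4': stack = [6, -4] (depth 2)
After 'push 11': stack = [6, -4, 11] (depth 3)
After 'pick 2': stack = [6, -4, 11, 6] (depth 4)
After 'swap': stack = [6, -4, 6, 11] (depth 4)
After 'eq': stack = [6, -4, 0] (depth 3)
After 'push 10': stack = [6, -4, 0, 10] (depth 4)
After 'pick 3': stack = [6, -4, 0, 10, 6] (depth 5)
After 'pick 3': stack = [6, -4, 0, 10, 6, -4] (depth 6)
After 'push 2': stack = [6, -4, 0, 10, 6, -4, 2] (depth 7)
  ...
After 'gt': stack = [6, -4, 0, 10, 6, 0] (depth 6)
After 'neg': stack = [6, -4, 0, 10, 6, 0] (depth 6)
After 'add': stack = [6, -4, 0, 10, 6] (depth 5)
After 'pick 3': stack = [6, -4, 0, 10, 6, -4] (depth 6)
After 'mul': stack = [6, -4, 0, 10, -24] (depth 5)
After 'push 12': stack = [6, -4, 0, 10, -24, 12] (depth 6)
After 'push 3': stack = [6, -4, 0, 10, -24, 12, 3] (depth 7)
After 'mod': stack = [6, -4, 0, 10, -24, 0] (depth 6)
After 'eq': stack = [6, -4, 0, 10, 0] (depth 5)
After 'lt': stack = [6, -4, 0, 0] (depth 4)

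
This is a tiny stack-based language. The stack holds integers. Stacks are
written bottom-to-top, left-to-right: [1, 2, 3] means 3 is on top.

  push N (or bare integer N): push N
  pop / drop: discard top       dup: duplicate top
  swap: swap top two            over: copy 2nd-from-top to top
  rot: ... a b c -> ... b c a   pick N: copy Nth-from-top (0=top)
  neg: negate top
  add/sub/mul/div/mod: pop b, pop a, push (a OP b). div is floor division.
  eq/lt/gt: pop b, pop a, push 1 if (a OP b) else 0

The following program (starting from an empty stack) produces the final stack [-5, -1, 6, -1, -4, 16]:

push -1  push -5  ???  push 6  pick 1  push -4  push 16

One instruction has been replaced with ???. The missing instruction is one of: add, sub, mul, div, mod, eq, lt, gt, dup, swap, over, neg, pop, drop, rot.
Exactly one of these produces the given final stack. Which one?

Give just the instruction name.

Answer: swap

Derivation:
Stack before ???: [-1, -5]
Stack after ???:  [-5, -1]
The instruction that transforms [-1, -5] -> [-5, -1] is: swap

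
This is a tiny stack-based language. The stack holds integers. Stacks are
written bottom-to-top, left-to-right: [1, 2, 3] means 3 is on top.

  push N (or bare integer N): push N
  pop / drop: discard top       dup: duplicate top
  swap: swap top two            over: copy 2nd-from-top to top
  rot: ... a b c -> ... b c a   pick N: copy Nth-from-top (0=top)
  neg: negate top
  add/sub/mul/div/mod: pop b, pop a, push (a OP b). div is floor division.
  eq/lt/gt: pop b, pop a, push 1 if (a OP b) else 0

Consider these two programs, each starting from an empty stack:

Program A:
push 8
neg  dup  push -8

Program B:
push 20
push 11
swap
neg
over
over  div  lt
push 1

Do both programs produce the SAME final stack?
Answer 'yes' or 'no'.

Program A trace:
  After 'push 8': [8]
  After 'neg': [-8]
  After 'dup': [-8, -8]
  After 'push -8': [-8, -8, -8]
Program A final stack: [-8, -8, -8]

Program B trace:
  After 'push 20': [20]
  After 'push 11': [20, 11]
  After 'swap': [11, 20]
  After 'neg': [11, -20]
  After 'over': [11, -20, 11]
  After 'over': [11, -20, 11, -20]
  After 'div': [11, -20, -1]
  After 'lt': [11, 1]
  After 'push 1': [11, 1, 1]
Program B final stack: [11, 1, 1]
Same: no

Answer: no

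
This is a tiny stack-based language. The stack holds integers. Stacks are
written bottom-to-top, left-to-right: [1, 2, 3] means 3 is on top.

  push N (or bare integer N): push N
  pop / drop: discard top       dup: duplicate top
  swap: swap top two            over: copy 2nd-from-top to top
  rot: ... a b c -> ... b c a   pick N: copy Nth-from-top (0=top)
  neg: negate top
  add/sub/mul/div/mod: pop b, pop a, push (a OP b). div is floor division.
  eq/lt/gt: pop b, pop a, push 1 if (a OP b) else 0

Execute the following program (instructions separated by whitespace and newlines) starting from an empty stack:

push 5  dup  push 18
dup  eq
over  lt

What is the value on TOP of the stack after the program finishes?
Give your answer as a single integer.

After 'push 5': [5]
After 'dup': [5, 5]
After 'push 18': [5, 5, 18]
After 'dup': [5, 5, 18, 18]
After 'eq': [5, 5, 1]
After 'over': [5, 5, 1, 5]
After 'lt': [5, 5, 1]

Answer: 1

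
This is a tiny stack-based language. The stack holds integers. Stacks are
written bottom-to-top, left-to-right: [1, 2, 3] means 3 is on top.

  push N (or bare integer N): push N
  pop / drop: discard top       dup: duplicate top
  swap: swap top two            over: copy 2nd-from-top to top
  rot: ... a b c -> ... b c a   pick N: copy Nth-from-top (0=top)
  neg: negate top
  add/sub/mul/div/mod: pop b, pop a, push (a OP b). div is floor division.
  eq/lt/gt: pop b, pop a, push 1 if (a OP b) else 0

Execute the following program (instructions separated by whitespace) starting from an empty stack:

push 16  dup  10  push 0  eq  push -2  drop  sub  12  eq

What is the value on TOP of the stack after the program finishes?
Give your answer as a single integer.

After 'push 16': [16]
After 'dup': [16, 16]
After 'push 10': [16, 16, 10]
After 'push 0': [16, 16, 10, 0]
After 'eq': [16, 16, 0]
After 'push -2': [16, 16, 0, -2]
After 'drop': [16, 16, 0]
After 'sub': [16, 16]
After 'push 12': [16, 16, 12]
After 'eq': [16, 0]

Answer: 0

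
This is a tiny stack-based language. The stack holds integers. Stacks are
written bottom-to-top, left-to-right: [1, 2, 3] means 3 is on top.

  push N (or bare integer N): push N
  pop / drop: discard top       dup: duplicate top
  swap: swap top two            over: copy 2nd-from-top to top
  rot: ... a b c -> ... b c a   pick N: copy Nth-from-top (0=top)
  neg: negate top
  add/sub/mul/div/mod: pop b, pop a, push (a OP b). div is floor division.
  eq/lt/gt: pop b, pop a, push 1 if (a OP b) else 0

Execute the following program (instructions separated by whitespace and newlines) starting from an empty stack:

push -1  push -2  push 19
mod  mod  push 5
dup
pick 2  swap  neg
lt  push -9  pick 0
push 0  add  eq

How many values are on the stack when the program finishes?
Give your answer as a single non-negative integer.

Answer: 4

Derivation:
After 'push -1': stack = [-1] (depth 1)
After 'push -2': stack = [-1, -2] (depth 2)
After 'push 19': stack = [-1, -2, 19] (depth 3)
After 'mod': stack = [-1, 17] (depth 2)
After 'mod': stack = [16] (depth 1)
After 'push 5': stack = [16, 5] (depth 2)
After 'dup': stack = [16, 5, 5] (depth 3)
After 'pick 2': stack = [16, 5, 5, 16] (depth 4)
After 'swap': stack = [16, 5, 16, 5] (depth 4)
After 'neg': stack = [16, 5, 16, -5] (depth 4)
After 'lt': stack = [16, 5, 0] (depth 3)
After 'push -9': stack = [16, 5, 0, -9] (depth 4)
After 'pick 0': stack = [16, 5, 0, -9, -9] (depth 5)
After 'push 0': stack = [16, 5, 0, -9, -9, 0] (depth 6)
After 'add': stack = [16, 5, 0, -9, -9] (depth 5)
After 'eq': stack = [16, 5, 0, 1] (depth 4)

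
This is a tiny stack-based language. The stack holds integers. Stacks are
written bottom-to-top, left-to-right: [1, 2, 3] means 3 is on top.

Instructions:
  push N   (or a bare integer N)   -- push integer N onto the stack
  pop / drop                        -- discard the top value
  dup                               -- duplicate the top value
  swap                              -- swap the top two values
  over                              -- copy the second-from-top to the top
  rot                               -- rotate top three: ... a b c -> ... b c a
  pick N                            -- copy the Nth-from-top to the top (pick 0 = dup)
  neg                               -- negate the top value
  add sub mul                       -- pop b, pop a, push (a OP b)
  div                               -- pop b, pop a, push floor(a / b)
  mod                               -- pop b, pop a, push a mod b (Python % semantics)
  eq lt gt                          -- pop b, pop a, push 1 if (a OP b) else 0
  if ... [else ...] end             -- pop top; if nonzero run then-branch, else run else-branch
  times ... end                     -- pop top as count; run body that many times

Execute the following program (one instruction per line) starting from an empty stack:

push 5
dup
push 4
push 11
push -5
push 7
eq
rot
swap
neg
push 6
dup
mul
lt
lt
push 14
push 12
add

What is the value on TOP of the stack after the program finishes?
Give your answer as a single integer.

After 'push 5': [5]
After 'dup': [5, 5]
After 'push 4': [5, 5, 4]
After 'push 11': [5, 5, 4, 11]
After 'push -5': [5, 5, 4, 11, -5]
After 'push 7': [5, 5, 4, 11, -5, 7]
After 'eq': [5, 5, 4, 11, 0]
After 'rot': [5, 5, 11, 0, 4]
After 'swap': [5, 5, 11, 4, 0]
After 'neg': [5, 5, 11, 4, 0]
After 'push 6': [5, 5, 11, 4, 0, 6]
After 'dup': [5, 5, 11, 4, 0, 6, 6]
After 'mul': [5, 5, 11, 4, 0, 36]
After 'lt': [5, 5, 11, 4, 1]
After 'lt': [5, 5, 11, 0]
After 'push 14': [5, 5, 11, 0, 14]
After 'push 12': [5, 5, 11, 0, 14, 12]
After 'add': [5, 5, 11, 0, 26]

Answer: 26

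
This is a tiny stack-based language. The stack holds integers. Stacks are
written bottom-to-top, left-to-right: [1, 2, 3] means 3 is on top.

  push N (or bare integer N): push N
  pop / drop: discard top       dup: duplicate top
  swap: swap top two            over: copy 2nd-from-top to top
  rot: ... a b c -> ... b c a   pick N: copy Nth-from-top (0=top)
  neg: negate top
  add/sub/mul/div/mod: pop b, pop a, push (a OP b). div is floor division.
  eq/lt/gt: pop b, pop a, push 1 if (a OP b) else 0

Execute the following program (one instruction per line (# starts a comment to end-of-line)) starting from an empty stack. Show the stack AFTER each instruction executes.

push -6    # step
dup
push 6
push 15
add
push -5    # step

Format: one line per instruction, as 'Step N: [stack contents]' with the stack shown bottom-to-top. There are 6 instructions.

Step 1: [-6]
Step 2: [-6, -6]
Step 3: [-6, -6, 6]
Step 4: [-6, -6, 6, 15]
Step 5: [-6, -6, 21]
Step 6: [-6, -6, 21, -5]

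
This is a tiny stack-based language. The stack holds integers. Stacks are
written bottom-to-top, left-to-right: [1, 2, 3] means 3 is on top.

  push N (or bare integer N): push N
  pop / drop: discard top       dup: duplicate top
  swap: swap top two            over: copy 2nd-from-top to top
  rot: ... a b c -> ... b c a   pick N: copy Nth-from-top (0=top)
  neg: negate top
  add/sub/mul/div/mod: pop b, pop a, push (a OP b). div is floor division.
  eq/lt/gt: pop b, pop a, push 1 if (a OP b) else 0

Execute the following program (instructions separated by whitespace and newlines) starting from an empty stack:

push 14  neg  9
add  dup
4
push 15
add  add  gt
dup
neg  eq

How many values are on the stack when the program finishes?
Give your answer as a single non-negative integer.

Answer: 1

Derivation:
After 'push 14': stack = [14] (depth 1)
After 'neg': stack = [-14] (depth 1)
After 'push 9': stack = [-14, 9] (depth 2)
After 'add': stack = [-5] (depth 1)
After 'dup': stack = [-5, -5] (depth 2)
After 'push 4': stack = [-5, -5, 4] (depth 3)
After 'push 15': stack = [-5, -5, 4, 15] (depth 4)
After 'add': stack = [-5, -5, 19] (depth 3)
After 'add': stack = [-5, 14] (depth 2)
After 'gt': stack = [0] (depth 1)
After 'dup': stack = [0, 0] (depth 2)
After 'neg': stack = [0, 0] (depth 2)
After 'eq': stack = [1] (depth 1)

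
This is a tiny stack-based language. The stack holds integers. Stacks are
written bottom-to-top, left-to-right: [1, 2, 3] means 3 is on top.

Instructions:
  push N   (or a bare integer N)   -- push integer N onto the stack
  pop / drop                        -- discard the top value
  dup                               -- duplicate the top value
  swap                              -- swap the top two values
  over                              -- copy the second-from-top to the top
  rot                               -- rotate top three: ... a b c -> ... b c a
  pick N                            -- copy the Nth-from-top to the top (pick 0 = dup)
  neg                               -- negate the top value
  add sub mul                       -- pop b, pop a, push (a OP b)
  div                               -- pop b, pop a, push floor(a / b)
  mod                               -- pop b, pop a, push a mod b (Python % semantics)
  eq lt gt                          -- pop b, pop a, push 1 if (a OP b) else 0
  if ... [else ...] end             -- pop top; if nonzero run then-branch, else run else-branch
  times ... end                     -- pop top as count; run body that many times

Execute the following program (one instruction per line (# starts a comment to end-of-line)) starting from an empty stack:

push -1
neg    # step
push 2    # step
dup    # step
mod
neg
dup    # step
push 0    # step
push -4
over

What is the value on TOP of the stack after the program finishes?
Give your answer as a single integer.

Answer: 0

Derivation:
After 'push -1': [-1]
After 'neg': [1]
After 'push 2': [1, 2]
After 'dup': [1, 2, 2]
After 'mod': [1, 0]
After 'neg': [1, 0]
After 'dup': [1, 0, 0]
After 'push 0': [1, 0, 0, 0]
After 'push -4': [1, 0, 0, 0, -4]
After 'over': [1, 0, 0, 0, -4, 0]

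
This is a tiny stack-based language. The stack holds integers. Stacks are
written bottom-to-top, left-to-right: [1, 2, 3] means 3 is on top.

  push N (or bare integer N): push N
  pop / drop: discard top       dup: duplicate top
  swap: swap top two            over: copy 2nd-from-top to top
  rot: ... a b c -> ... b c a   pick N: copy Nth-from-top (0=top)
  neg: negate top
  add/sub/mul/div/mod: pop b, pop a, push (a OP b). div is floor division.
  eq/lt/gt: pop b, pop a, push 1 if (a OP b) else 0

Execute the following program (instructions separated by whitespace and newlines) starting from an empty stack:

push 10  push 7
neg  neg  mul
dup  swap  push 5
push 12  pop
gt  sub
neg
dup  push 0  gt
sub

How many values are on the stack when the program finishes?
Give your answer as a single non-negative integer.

Answer: 1

Derivation:
After 'push 10': stack = [10] (depth 1)
After 'push 7': stack = [10, 7] (depth 2)
After 'neg': stack = [10, -7] (depth 2)
After 'neg': stack = [10, 7] (depth 2)
After 'mul': stack = [70] (depth 1)
After 'dup': stack = [70, 70] (depth 2)
After 'swap': stack = [70, 70] (depth 2)
After 'push 5': stack = [70, 70, 5] (depth 3)
After 'push 12': stack = [70, 70, 5, 12] (depth 4)
After 'pop': stack = [70, 70, 5] (depth 3)
After 'gt': stack = [70, 1] (depth 2)
After 'sub': stack = [69] (depth 1)
After 'neg': stack = [-69] (depth 1)
After 'dup': stack = [-69, -69] (depth 2)
After 'push 0': stack = [-69, -69, 0] (depth 3)
After 'gt': stack = [-69, 0] (depth 2)
After 'sub': stack = [-69] (depth 1)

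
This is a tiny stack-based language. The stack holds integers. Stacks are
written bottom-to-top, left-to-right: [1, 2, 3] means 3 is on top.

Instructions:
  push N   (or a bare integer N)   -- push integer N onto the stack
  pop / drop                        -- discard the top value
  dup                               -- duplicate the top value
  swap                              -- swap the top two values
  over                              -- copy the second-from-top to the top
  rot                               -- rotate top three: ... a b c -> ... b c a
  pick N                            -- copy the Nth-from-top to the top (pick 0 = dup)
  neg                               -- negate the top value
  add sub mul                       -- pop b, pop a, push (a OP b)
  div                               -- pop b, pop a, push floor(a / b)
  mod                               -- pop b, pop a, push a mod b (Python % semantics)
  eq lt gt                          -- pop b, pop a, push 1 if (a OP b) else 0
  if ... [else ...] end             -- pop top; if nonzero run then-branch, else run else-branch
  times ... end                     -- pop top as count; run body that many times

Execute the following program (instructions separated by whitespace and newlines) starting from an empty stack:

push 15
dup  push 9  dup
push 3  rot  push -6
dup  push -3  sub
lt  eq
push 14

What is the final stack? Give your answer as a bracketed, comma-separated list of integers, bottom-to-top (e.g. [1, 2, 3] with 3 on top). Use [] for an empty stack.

Answer: [15, 15, 9, 3, 0, 14]

Derivation:
After 'push 15': [15]
After 'dup': [15, 15]
After 'push 9': [15, 15, 9]
After 'dup': [15, 15, 9, 9]
After 'push 3': [15, 15, 9, 9, 3]
After 'rot': [15, 15, 9, 3, 9]
After 'push -6': [15, 15, 9, 3, 9, -6]
After 'dup': [15, 15, 9, 3, 9, -6, -6]
After 'push -3': [15, 15, 9, 3, 9, -6, -6, -3]
After 'sub': [15, 15, 9, 3, 9, -6, -3]
After 'lt': [15, 15, 9, 3, 9, 1]
After 'eq': [15, 15, 9, 3, 0]
After 'push 14': [15, 15, 9, 3, 0, 14]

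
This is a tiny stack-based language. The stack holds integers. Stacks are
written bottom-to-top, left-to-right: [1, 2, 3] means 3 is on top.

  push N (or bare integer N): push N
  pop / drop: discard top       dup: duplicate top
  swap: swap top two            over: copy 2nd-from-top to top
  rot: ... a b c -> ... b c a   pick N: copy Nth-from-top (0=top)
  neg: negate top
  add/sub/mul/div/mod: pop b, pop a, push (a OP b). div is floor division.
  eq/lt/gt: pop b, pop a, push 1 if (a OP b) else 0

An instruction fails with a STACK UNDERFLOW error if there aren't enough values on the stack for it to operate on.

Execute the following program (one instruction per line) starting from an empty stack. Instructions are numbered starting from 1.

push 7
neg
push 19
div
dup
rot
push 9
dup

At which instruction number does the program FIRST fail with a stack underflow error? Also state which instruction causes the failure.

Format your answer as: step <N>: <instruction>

Answer: step 6: rot

Derivation:
Step 1 ('push 7'): stack = [7], depth = 1
Step 2 ('neg'): stack = [-7], depth = 1
Step 3 ('push 19'): stack = [-7, 19], depth = 2
Step 4 ('div'): stack = [-1], depth = 1
Step 5 ('dup'): stack = [-1, -1], depth = 2
Step 6 ('rot'): needs 3 value(s) but depth is 2 — STACK UNDERFLOW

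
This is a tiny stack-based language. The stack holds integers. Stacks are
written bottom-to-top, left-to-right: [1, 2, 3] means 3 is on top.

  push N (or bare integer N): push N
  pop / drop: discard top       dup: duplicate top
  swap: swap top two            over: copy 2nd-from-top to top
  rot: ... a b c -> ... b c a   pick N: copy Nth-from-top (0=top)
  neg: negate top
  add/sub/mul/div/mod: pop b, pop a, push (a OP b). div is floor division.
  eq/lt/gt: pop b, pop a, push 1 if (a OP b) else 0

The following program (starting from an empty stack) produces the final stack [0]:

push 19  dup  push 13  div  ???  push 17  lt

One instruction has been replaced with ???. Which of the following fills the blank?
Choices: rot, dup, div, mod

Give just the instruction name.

Answer: div

Derivation:
Stack before ???: [19, 1]
Stack after ???:  [19]
Checking each choice:
  rot: stack underflow (need 3, have 2)
  dup: produces [19, 1, 1]
  div: MATCH
  mod: produces [1]


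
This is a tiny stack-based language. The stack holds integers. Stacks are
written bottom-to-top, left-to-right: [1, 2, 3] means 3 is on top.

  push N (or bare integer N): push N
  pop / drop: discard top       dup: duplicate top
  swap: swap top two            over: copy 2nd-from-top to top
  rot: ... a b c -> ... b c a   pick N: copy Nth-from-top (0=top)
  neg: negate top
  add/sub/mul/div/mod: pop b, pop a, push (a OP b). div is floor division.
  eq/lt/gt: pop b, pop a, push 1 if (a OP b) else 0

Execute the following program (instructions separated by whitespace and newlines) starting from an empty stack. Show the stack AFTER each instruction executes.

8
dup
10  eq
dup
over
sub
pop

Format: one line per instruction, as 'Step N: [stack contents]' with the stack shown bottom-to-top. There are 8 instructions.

Step 1: [8]
Step 2: [8, 8]
Step 3: [8, 8, 10]
Step 4: [8, 0]
Step 5: [8, 0, 0]
Step 6: [8, 0, 0, 0]
Step 7: [8, 0, 0]
Step 8: [8, 0]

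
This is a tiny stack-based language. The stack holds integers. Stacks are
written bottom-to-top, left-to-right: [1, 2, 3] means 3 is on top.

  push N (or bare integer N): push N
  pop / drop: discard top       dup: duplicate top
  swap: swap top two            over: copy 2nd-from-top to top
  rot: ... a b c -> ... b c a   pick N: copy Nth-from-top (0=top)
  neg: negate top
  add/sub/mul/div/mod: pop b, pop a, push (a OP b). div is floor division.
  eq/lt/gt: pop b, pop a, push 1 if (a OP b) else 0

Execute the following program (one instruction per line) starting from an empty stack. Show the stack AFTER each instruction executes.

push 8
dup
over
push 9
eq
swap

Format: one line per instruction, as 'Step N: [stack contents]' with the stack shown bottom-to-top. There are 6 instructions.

Step 1: [8]
Step 2: [8, 8]
Step 3: [8, 8, 8]
Step 4: [8, 8, 8, 9]
Step 5: [8, 8, 0]
Step 6: [8, 0, 8]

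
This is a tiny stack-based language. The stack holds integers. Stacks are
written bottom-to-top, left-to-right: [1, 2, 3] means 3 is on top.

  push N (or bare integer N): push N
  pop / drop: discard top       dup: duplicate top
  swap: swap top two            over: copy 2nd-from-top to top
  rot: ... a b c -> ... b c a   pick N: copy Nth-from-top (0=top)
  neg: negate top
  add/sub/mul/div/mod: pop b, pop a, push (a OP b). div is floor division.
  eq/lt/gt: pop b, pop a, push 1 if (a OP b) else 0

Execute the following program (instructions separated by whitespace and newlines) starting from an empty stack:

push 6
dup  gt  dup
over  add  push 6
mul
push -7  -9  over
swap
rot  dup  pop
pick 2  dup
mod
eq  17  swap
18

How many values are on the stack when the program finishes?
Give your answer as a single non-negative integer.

After 'push 6': stack = [6] (depth 1)
After 'dup': stack = [6, 6] (depth 2)
After 'gt': stack = [0] (depth 1)
After 'dup': stack = [0, 0] (depth 2)
After 'over': stack = [0, 0, 0] (depth 3)
After 'add': stack = [0, 0] (depth 2)
After 'push 6': stack = [0, 0, 6] (depth 3)
After 'mul': stack = [0, 0] (depth 2)
After 'push -7': stack = [0, 0, -7] (depth 3)
After 'push -9': stack = [0, 0, -7, -9] (depth 4)
  ...
After 'rot': stack = [0, 0, -7, -9, -7] (depth 5)
After 'dup': stack = [0, 0, -7, -9, -7, -7] (depth 6)
After 'pop': stack = [0, 0, -7, -9, -7] (depth 5)
After 'pick 2': stack = [0, 0, -7, -9, -7, -7] (depth 6)
After 'dup': stack = [0, 0, -7, -9, -7, -7, -7] (depth 7)
After 'mod': stack = [0, 0, -7, -9, -7, 0] (depth 6)
After 'eq': stack = [0, 0, -7, -9, 0] (depth 5)
After 'push 17': stack = [0, 0, -7, -9, 0, 17] (depth 6)
After 'swap': stack = [0, 0, -7, -9, 17, 0] (depth 6)
After 'push 18': stack = [0, 0, -7, -9, 17, 0, 18] (depth 7)

Answer: 7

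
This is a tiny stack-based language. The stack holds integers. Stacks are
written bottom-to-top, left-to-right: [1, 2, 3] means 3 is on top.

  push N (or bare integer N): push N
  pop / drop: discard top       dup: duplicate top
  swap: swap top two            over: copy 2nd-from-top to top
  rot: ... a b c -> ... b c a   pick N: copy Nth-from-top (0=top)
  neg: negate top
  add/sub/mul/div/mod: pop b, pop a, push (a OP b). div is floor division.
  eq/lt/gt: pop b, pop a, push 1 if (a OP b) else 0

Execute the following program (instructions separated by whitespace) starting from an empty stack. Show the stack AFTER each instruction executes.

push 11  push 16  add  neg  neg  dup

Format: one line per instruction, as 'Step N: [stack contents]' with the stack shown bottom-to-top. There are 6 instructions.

Step 1: [11]
Step 2: [11, 16]
Step 3: [27]
Step 4: [-27]
Step 5: [27]
Step 6: [27, 27]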